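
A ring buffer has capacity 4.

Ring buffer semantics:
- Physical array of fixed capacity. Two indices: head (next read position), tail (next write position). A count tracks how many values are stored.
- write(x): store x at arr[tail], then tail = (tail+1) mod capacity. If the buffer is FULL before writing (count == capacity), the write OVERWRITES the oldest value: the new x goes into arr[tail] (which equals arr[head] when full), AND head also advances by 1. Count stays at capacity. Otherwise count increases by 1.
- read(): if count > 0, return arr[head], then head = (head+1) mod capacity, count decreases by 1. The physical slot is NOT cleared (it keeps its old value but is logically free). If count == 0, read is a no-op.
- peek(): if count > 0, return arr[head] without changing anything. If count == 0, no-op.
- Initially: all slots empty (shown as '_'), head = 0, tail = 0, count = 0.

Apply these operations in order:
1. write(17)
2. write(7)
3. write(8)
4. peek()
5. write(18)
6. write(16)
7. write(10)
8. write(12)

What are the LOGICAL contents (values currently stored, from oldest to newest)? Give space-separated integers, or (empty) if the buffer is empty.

Answer: 18 16 10 12

Derivation:
After op 1 (write(17)): arr=[17 _ _ _] head=0 tail=1 count=1
After op 2 (write(7)): arr=[17 7 _ _] head=0 tail=2 count=2
After op 3 (write(8)): arr=[17 7 8 _] head=0 tail=3 count=3
After op 4 (peek()): arr=[17 7 8 _] head=0 tail=3 count=3
After op 5 (write(18)): arr=[17 7 8 18] head=0 tail=0 count=4
After op 6 (write(16)): arr=[16 7 8 18] head=1 tail=1 count=4
After op 7 (write(10)): arr=[16 10 8 18] head=2 tail=2 count=4
After op 8 (write(12)): arr=[16 10 12 18] head=3 tail=3 count=4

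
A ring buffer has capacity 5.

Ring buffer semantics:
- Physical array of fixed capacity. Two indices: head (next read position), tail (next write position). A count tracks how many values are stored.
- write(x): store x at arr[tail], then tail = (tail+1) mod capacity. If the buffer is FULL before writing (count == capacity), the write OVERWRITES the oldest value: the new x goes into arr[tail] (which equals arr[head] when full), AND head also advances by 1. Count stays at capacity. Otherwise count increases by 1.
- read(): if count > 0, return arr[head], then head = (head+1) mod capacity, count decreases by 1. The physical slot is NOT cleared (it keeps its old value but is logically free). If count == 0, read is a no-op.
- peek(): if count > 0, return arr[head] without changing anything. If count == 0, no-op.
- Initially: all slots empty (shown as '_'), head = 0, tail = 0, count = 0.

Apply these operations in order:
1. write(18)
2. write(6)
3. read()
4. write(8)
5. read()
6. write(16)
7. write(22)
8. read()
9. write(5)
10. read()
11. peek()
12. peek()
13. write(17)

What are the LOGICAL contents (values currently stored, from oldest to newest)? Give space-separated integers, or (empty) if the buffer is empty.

Answer: 22 5 17

Derivation:
After op 1 (write(18)): arr=[18 _ _ _ _] head=0 tail=1 count=1
After op 2 (write(6)): arr=[18 6 _ _ _] head=0 tail=2 count=2
After op 3 (read()): arr=[18 6 _ _ _] head=1 tail=2 count=1
After op 4 (write(8)): arr=[18 6 8 _ _] head=1 tail=3 count=2
After op 5 (read()): arr=[18 6 8 _ _] head=2 tail=3 count=1
After op 6 (write(16)): arr=[18 6 8 16 _] head=2 tail=4 count=2
After op 7 (write(22)): arr=[18 6 8 16 22] head=2 tail=0 count=3
After op 8 (read()): arr=[18 6 8 16 22] head=3 tail=0 count=2
After op 9 (write(5)): arr=[5 6 8 16 22] head=3 tail=1 count=3
After op 10 (read()): arr=[5 6 8 16 22] head=4 tail=1 count=2
After op 11 (peek()): arr=[5 6 8 16 22] head=4 tail=1 count=2
After op 12 (peek()): arr=[5 6 8 16 22] head=4 tail=1 count=2
After op 13 (write(17)): arr=[5 17 8 16 22] head=4 tail=2 count=3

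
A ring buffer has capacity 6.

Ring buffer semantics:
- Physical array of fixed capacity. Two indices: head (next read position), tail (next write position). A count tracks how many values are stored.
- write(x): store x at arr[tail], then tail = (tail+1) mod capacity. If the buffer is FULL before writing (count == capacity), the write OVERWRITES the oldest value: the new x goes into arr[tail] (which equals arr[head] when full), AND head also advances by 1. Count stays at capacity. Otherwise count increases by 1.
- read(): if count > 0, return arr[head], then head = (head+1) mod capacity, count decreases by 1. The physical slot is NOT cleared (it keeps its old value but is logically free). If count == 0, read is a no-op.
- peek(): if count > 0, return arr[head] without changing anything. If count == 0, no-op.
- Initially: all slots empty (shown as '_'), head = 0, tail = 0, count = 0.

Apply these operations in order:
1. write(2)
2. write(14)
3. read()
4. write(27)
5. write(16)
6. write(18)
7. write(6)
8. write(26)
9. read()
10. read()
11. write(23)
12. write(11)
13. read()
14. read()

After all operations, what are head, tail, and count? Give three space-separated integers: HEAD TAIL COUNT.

After op 1 (write(2)): arr=[2 _ _ _ _ _] head=0 tail=1 count=1
After op 2 (write(14)): arr=[2 14 _ _ _ _] head=0 tail=2 count=2
After op 3 (read()): arr=[2 14 _ _ _ _] head=1 tail=2 count=1
After op 4 (write(27)): arr=[2 14 27 _ _ _] head=1 tail=3 count=2
After op 5 (write(16)): arr=[2 14 27 16 _ _] head=1 tail=4 count=3
After op 6 (write(18)): arr=[2 14 27 16 18 _] head=1 tail=5 count=4
After op 7 (write(6)): arr=[2 14 27 16 18 6] head=1 tail=0 count=5
After op 8 (write(26)): arr=[26 14 27 16 18 6] head=1 tail=1 count=6
After op 9 (read()): arr=[26 14 27 16 18 6] head=2 tail=1 count=5
After op 10 (read()): arr=[26 14 27 16 18 6] head=3 tail=1 count=4
After op 11 (write(23)): arr=[26 23 27 16 18 6] head=3 tail=2 count=5
After op 12 (write(11)): arr=[26 23 11 16 18 6] head=3 tail=3 count=6
After op 13 (read()): arr=[26 23 11 16 18 6] head=4 tail=3 count=5
After op 14 (read()): arr=[26 23 11 16 18 6] head=5 tail=3 count=4

Answer: 5 3 4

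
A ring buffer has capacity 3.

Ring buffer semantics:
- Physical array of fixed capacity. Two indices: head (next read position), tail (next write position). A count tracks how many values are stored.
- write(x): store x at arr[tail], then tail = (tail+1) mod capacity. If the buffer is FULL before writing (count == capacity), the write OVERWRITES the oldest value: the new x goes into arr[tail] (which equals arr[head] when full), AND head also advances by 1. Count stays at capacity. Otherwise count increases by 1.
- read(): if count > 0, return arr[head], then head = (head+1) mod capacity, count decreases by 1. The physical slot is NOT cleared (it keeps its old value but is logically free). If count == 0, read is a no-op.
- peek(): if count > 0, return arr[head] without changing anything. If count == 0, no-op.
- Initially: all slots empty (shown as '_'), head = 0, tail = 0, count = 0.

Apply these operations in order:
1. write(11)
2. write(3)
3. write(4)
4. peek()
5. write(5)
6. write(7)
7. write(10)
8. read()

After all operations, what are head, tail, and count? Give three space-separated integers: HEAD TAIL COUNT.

Answer: 1 0 2

Derivation:
After op 1 (write(11)): arr=[11 _ _] head=0 tail=1 count=1
After op 2 (write(3)): arr=[11 3 _] head=0 tail=2 count=2
After op 3 (write(4)): arr=[11 3 4] head=0 tail=0 count=3
After op 4 (peek()): arr=[11 3 4] head=0 tail=0 count=3
After op 5 (write(5)): arr=[5 3 4] head=1 tail=1 count=3
After op 6 (write(7)): arr=[5 7 4] head=2 tail=2 count=3
After op 7 (write(10)): arr=[5 7 10] head=0 tail=0 count=3
After op 8 (read()): arr=[5 7 10] head=1 tail=0 count=2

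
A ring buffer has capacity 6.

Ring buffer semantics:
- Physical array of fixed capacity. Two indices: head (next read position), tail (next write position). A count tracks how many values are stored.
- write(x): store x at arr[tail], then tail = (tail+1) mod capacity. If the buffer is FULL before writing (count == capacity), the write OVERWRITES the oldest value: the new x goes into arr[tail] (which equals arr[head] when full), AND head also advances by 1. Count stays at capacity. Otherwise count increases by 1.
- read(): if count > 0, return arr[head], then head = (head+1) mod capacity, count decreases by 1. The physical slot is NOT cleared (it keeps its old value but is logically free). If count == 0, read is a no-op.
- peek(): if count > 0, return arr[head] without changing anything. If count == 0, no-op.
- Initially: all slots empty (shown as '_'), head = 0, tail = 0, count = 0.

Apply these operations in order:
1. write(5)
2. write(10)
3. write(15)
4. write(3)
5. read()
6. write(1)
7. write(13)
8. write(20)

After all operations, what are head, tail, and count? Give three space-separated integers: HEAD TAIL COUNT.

After op 1 (write(5)): arr=[5 _ _ _ _ _] head=0 tail=1 count=1
After op 2 (write(10)): arr=[5 10 _ _ _ _] head=0 tail=2 count=2
After op 3 (write(15)): arr=[5 10 15 _ _ _] head=0 tail=3 count=3
After op 4 (write(3)): arr=[5 10 15 3 _ _] head=0 tail=4 count=4
After op 5 (read()): arr=[5 10 15 3 _ _] head=1 tail=4 count=3
After op 6 (write(1)): arr=[5 10 15 3 1 _] head=1 tail=5 count=4
After op 7 (write(13)): arr=[5 10 15 3 1 13] head=1 tail=0 count=5
After op 8 (write(20)): arr=[20 10 15 3 1 13] head=1 tail=1 count=6

Answer: 1 1 6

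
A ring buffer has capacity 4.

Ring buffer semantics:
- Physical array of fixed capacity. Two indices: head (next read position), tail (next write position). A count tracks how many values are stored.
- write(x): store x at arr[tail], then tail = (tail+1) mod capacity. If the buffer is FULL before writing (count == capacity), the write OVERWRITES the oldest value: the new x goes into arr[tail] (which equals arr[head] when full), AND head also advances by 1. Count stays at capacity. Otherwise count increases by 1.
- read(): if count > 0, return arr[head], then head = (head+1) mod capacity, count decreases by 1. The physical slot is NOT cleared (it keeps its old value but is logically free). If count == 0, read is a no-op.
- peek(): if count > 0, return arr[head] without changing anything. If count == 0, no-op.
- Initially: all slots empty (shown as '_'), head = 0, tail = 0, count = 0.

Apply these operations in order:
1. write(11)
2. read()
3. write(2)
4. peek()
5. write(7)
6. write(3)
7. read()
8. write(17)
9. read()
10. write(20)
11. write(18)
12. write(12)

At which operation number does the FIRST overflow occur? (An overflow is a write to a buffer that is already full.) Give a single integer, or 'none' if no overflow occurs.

After op 1 (write(11)): arr=[11 _ _ _] head=0 tail=1 count=1
After op 2 (read()): arr=[11 _ _ _] head=1 tail=1 count=0
After op 3 (write(2)): arr=[11 2 _ _] head=1 tail=2 count=1
After op 4 (peek()): arr=[11 2 _ _] head=1 tail=2 count=1
After op 5 (write(7)): arr=[11 2 7 _] head=1 tail=3 count=2
After op 6 (write(3)): arr=[11 2 7 3] head=1 tail=0 count=3
After op 7 (read()): arr=[11 2 7 3] head=2 tail=0 count=2
After op 8 (write(17)): arr=[17 2 7 3] head=2 tail=1 count=3
After op 9 (read()): arr=[17 2 7 3] head=3 tail=1 count=2
After op 10 (write(20)): arr=[17 20 7 3] head=3 tail=2 count=3
After op 11 (write(18)): arr=[17 20 18 3] head=3 tail=3 count=4
After op 12 (write(12)): arr=[17 20 18 12] head=0 tail=0 count=4

Answer: 12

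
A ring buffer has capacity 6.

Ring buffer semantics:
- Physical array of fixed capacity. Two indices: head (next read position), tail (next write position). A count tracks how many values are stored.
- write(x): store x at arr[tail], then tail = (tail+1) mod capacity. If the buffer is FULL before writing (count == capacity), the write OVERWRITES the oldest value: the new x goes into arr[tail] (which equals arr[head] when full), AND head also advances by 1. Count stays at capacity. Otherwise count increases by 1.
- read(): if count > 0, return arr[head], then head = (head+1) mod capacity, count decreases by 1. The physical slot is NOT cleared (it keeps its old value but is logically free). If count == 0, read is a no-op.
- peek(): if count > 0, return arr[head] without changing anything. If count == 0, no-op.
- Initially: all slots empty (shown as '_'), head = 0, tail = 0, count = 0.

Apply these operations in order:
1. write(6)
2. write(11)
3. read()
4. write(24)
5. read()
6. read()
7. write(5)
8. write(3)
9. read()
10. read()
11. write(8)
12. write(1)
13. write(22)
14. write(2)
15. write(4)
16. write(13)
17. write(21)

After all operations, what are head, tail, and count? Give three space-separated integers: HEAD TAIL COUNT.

Answer: 0 0 6

Derivation:
After op 1 (write(6)): arr=[6 _ _ _ _ _] head=0 tail=1 count=1
After op 2 (write(11)): arr=[6 11 _ _ _ _] head=0 tail=2 count=2
After op 3 (read()): arr=[6 11 _ _ _ _] head=1 tail=2 count=1
After op 4 (write(24)): arr=[6 11 24 _ _ _] head=1 tail=3 count=2
After op 5 (read()): arr=[6 11 24 _ _ _] head=2 tail=3 count=1
After op 6 (read()): arr=[6 11 24 _ _ _] head=3 tail=3 count=0
After op 7 (write(5)): arr=[6 11 24 5 _ _] head=3 tail=4 count=1
After op 8 (write(3)): arr=[6 11 24 5 3 _] head=3 tail=5 count=2
After op 9 (read()): arr=[6 11 24 5 3 _] head=4 tail=5 count=1
After op 10 (read()): arr=[6 11 24 5 3 _] head=5 tail=5 count=0
After op 11 (write(8)): arr=[6 11 24 5 3 8] head=5 tail=0 count=1
After op 12 (write(1)): arr=[1 11 24 5 3 8] head=5 tail=1 count=2
After op 13 (write(22)): arr=[1 22 24 5 3 8] head=5 tail=2 count=3
After op 14 (write(2)): arr=[1 22 2 5 3 8] head=5 tail=3 count=4
After op 15 (write(4)): arr=[1 22 2 4 3 8] head=5 tail=4 count=5
After op 16 (write(13)): arr=[1 22 2 4 13 8] head=5 tail=5 count=6
After op 17 (write(21)): arr=[1 22 2 4 13 21] head=0 tail=0 count=6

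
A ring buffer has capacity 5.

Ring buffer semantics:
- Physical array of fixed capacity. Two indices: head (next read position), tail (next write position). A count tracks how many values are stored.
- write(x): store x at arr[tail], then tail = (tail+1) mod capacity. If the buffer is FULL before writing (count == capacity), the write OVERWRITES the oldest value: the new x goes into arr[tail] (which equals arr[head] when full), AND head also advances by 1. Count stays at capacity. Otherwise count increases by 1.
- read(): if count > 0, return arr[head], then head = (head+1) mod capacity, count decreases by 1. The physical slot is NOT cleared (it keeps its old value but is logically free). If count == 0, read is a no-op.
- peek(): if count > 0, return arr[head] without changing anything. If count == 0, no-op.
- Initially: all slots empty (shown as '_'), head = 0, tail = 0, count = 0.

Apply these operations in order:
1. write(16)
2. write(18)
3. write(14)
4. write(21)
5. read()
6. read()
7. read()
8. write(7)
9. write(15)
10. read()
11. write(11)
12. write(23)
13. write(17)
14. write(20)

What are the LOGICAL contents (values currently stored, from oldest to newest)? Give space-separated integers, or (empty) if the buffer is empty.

Answer: 15 11 23 17 20

Derivation:
After op 1 (write(16)): arr=[16 _ _ _ _] head=0 tail=1 count=1
After op 2 (write(18)): arr=[16 18 _ _ _] head=0 tail=2 count=2
After op 3 (write(14)): arr=[16 18 14 _ _] head=0 tail=3 count=3
After op 4 (write(21)): arr=[16 18 14 21 _] head=0 tail=4 count=4
After op 5 (read()): arr=[16 18 14 21 _] head=1 tail=4 count=3
After op 6 (read()): arr=[16 18 14 21 _] head=2 tail=4 count=2
After op 7 (read()): arr=[16 18 14 21 _] head=3 tail=4 count=1
After op 8 (write(7)): arr=[16 18 14 21 7] head=3 tail=0 count=2
After op 9 (write(15)): arr=[15 18 14 21 7] head=3 tail=1 count=3
After op 10 (read()): arr=[15 18 14 21 7] head=4 tail=1 count=2
After op 11 (write(11)): arr=[15 11 14 21 7] head=4 tail=2 count=3
After op 12 (write(23)): arr=[15 11 23 21 7] head=4 tail=3 count=4
After op 13 (write(17)): arr=[15 11 23 17 7] head=4 tail=4 count=5
After op 14 (write(20)): arr=[15 11 23 17 20] head=0 tail=0 count=5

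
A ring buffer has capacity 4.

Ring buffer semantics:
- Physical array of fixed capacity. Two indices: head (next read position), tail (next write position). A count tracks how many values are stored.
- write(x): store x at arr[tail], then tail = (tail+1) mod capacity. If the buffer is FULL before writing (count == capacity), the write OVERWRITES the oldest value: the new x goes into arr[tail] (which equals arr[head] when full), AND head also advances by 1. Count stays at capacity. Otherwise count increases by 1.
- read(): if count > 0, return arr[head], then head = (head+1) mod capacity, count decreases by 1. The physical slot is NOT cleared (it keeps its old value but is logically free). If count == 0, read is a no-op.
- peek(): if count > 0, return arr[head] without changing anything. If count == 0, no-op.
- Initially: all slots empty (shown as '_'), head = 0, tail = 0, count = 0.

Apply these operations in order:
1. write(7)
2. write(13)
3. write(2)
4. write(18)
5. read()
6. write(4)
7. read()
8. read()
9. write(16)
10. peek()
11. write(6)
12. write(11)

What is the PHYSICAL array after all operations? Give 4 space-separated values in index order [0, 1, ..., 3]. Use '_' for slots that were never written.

After op 1 (write(7)): arr=[7 _ _ _] head=0 tail=1 count=1
After op 2 (write(13)): arr=[7 13 _ _] head=0 tail=2 count=2
After op 3 (write(2)): arr=[7 13 2 _] head=0 tail=3 count=3
After op 4 (write(18)): arr=[7 13 2 18] head=0 tail=0 count=4
After op 5 (read()): arr=[7 13 2 18] head=1 tail=0 count=3
After op 6 (write(4)): arr=[4 13 2 18] head=1 tail=1 count=4
After op 7 (read()): arr=[4 13 2 18] head=2 tail=1 count=3
After op 8 (read()): arr=[4 13 2 18] head=3 tail=1 count=2
After op 9 (write(16)): arr=[4 16 2 18] head=3 tail=2 count=3
After op 10 (peek()): arr=[4 16 2 18] head=3 tail=2 count=3
After op 11 (write(6)): arr=[4 16 6 18] head=3 tail=3 count=4
After op 12 (write(11)): arr=[4 16 6 11] head=0 tail=0 count=4

Answer: 4 16 6 11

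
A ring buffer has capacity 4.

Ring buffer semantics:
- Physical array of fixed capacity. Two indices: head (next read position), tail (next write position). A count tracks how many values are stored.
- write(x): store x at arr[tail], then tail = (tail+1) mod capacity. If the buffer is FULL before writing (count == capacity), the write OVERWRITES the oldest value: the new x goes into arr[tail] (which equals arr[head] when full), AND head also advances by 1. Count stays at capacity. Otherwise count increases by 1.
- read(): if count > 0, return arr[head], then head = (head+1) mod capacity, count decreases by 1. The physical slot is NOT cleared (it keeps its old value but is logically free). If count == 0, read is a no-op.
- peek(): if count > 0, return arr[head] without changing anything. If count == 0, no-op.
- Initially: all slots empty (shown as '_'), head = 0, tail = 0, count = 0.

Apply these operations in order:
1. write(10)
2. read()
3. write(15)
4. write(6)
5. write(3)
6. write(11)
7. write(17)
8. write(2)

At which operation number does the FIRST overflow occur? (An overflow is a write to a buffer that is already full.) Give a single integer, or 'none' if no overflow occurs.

After op 1 (write(10)): arr=[10 _ _ _] head=0 tail=1 count=1
After op 2 (read()): arr=[10 _ _ _] head=1 tail=1 count=0
After op 3 (write(15)): arr=[10 15 _ _] head=1 tail=2 count=1
After op 4 (write(6)): arr=[10 15 6 _] head=1 tail=3 count=2
After op 5 (write(3)): arr=[10 15 6 3] head=1 tail=0 count=3
After op 6 (write(11)): arr=[11 15 6 3] head=1 tail=1 count=4
After op 7 (write(17)): arr=[11 17 6 3] head=2 tail=2 count=4
After op 8 (write(2)): arr=[11 17 2 3] head=3 tail=3 count=4

Answer: 7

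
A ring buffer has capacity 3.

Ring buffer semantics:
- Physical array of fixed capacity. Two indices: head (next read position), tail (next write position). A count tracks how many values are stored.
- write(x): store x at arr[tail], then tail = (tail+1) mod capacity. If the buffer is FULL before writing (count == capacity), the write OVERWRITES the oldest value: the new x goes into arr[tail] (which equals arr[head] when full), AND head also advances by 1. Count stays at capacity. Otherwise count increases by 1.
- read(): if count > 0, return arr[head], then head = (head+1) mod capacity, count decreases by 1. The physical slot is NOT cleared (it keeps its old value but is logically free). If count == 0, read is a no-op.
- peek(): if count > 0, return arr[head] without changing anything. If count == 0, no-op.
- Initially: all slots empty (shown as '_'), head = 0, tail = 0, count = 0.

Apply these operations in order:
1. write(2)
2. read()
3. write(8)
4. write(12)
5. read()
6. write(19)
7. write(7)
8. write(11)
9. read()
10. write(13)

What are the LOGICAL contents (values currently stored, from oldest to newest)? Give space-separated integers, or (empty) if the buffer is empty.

Answer: 7 11 13

Derivation:
After op 1 (write(2)): arr=[2 _ _] head=0 tail=1 count=1
After op 2 (read()): arr=[2 _ _] head=1 tail=1 count=0
After op 3 (write(8)): arr=[2 8 _] head=1 tail=2 count=1
After op 4 (write(12)): arr=[2 8 12] head=1 tail=0 count=2
After op 5 (read()): arr=[2 8 12] head=2 tail=0 count=1
After op 6 (write(19)): arr=[19 8 12] head=2 tail=1 count=2
After op 7 (write(7)): arr=[19 7 12] head=2 tail=2 count=3
After op 8 (write(11)): arr=[19 7 11] head=0 tail=0 count=3
After op 9 (read()): arr=[19 7 11] head=1 tail=0 count=2
After op 10 (write(13)): arr=[13 7 11] head=1 tail=1 count=3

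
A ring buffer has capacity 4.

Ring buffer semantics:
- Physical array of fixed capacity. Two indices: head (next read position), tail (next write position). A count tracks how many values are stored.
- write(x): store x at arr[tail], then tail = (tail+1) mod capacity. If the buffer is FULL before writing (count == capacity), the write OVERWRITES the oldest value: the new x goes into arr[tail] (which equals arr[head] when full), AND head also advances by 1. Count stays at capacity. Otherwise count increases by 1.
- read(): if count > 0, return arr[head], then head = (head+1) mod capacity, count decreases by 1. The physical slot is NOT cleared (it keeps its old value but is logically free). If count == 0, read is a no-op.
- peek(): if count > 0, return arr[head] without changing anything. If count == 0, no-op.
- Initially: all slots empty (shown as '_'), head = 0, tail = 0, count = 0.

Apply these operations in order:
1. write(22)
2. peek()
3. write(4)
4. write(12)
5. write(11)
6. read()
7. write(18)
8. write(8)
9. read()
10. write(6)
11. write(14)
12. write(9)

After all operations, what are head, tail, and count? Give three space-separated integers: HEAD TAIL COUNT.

Answer: 1 1 4

Derivation:
After op 1 (write(22)): arr=[22 _ _ _] head=0 tail=1 count=1
After op 2 (peek()): arr=[22 _ _ _] head=0 tail=1 count=1
After op 3 (write(4)): arr=[22 4 _ _] head=0 tail=2 count=2
After op 4 (write(12)): arr=[22 4 12 _] head=0 tail=3 count=3
After op 5 (write(11)): arr=[22 4 12 11] head=0 tail=0 count=4
After op 6 (read()): arr=[22 4 12 11] head=1 tail=0 count=3
After op 7 (write(18)): arr=[18 4 12 11] head=1 tail=1 count=4
After op 8 (write(8)): arr=[18 8 12 11] head=2 tail=2 count=4
After op 9 (read()): arr=[18 8 12 11] head=3 tail=2 count=3
After op 10 (write(6)): arr=[18 8 6 11] head=3 tail=3 count=4
After op 11 (write(14)): arr=[18 8 6 14] head=0 tail=0 count=4
After op 12 (write(9)): arr=[9 8 6 14] head=1 tail=1 count=4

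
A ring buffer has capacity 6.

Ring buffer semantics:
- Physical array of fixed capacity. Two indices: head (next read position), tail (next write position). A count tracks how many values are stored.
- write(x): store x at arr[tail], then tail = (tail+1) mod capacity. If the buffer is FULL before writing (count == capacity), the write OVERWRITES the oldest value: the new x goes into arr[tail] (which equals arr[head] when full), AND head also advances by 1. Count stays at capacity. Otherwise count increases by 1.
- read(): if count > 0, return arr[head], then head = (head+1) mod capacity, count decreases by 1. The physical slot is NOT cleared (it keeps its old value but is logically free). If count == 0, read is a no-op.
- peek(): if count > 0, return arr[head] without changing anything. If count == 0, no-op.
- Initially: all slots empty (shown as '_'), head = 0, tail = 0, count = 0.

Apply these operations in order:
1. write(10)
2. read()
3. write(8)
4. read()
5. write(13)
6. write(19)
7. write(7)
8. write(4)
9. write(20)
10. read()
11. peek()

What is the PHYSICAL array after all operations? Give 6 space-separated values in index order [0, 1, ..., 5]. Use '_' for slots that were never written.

After op 1 (write(10)): arr=[10 _ _ _ _ _] head=0 tail=1 count=1
After op 2 (read()): arr=[10 _ _ _ _ _] head=1 tail=1 count=0
After op 3 (write(8)): arr=[10 8 _ _ _ _] head=1 tail=2 count=1
After op 4 (read()): arr=[10 8 _ _ _ _] head=2 tail=2 count=0
After op 5 (write(13)): arr=[10 8 13 _ _ _] head=2 tail=3 count=1
After op 6 (write(19)): arr=[10 8 13 19 _ _] head=2 tail=4 count=2
After op 7 (write(7)): arr=[10 8 13 19 7 _] head=2 tail=5 count=3
After op 8 (write(4)): arr=[10 8 13 19 7 4] head=2 tail=0 count=4
After op 9 (write(20)): arr=[20 8 13 19 7 4] head=2 tail=1 count=5
After op 10 (read()): arr=[20 8 13 19 7 4] head=3 tail=1 count=4
After op 11 (peek()): arr=[20 8 13 19 7 4] head=3 tail=1 count=4

Answer: 20 8 13 19 7 4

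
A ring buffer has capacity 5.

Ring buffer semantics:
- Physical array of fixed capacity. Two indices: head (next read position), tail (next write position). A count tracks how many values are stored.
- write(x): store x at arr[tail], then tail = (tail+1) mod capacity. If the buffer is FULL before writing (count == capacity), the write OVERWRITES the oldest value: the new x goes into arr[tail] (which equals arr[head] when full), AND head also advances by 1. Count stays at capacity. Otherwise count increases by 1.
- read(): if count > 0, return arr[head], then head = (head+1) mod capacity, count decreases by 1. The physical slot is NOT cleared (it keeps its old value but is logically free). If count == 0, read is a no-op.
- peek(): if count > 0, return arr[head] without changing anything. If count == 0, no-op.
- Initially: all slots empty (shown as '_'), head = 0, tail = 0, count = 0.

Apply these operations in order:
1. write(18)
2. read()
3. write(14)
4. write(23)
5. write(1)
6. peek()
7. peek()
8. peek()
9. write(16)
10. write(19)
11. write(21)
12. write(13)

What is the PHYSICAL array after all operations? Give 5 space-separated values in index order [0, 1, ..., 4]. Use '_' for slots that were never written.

Answer: 19 21 13 1 16

Derivation:
After op 1 (write(18)): arr=[18 _ _ _ _] head=0 tail=1 count=1
After op 2 (read()): arr=[18 _ _ _ _] head=1 tail=1 count=0
After op 3 (write(14)): arr=[18 14 _ _ _] head=1 tail=2 count=1
After op 4 (write(23)): arr=[18 14 23 _ _] head=1 tail=3 count=2
After op 5 (write(1)): arr=[18 14 23 1 _] head=1 tail=4 count=3
After op 6 (peek()): arr=[18 14 23 1 _] head=1 tail=4 count=3
After op 7 (peek()): arr=[18 14 23 1 _] head=1 tail=4 count=3
After op 8 (peek()): arr=[18 14 23 1 _] head=1 tail=4 count=3
After op 9 (write(16)): arr=[18 14 23 1 16] head=1 tail=0 count=4
After op 10 (write(19)): arr=[19 14 23 1 16] head=1 tail=1 count=5
After op 11 (write(21)): arr=[19 21 23 1 16] head=2 tail=2 count=5
After op 12 (write(13)): arr=[19 21 13 1 16] head=3 tail=3 count=5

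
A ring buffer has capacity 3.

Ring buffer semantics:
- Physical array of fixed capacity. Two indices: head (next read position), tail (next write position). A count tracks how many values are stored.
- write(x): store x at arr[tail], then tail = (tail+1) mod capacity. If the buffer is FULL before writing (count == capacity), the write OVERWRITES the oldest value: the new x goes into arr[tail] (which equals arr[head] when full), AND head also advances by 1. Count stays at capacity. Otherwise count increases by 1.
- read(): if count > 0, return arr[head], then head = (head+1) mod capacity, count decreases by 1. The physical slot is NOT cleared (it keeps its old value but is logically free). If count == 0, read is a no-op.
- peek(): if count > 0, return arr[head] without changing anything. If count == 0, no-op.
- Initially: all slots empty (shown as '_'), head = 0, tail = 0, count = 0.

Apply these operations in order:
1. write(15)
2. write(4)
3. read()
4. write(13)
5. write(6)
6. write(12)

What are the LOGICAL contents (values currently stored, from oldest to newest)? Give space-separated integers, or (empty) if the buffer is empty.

After op 1 (write(15)): arr=[15 _ _] head=0 tail=1 count=1
After op 2 (write(4)): arr=[15 4 _] head=0 tail=2 count=2
After op 3 (read()): arr=[15 4 _] head=1 tail=2 count=1
After op 4 (write(13)): arr=[15 4 13] head=1 tail=0 count=2
After op 5 (write(6)): arr=[6 4 13] head=1 tail=1 count=3
After op 6 (write(12)): arr=[6 12 13] head=2 tail=2 count=3

Answer: 13 6 12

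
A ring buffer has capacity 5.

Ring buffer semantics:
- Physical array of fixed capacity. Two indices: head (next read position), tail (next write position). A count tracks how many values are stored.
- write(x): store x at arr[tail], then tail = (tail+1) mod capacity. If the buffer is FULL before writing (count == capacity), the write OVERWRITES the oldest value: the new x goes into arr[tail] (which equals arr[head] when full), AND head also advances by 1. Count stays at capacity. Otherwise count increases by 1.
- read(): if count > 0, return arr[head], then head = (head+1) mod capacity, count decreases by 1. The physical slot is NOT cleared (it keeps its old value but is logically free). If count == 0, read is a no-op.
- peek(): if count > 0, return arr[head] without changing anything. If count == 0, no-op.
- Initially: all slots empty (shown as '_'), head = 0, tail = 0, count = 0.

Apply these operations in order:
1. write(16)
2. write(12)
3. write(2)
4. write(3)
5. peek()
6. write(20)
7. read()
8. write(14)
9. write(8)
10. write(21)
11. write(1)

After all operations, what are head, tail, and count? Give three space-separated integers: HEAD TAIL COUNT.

After op 1 (write(16)): arr=[16 _ _ _ _] head=0 tail=1 count=1
After op 2 (write(12)): arr=[16 12 _ _ _] head=0 tail=2 count=2
After op 3 (write(2)): arr=[16 12 2 _ _] head=0 tail=3 count=3
After op 4 (write(3)): arr=[16 12 2 3 _] head=0 tail=4 count=4
After op 5 (peek()): arr=[16 12 2 3 _] head=0 tail=4 count=4
After op 6 (write(20)): arr=[16 12 2 3 20] head=0 tail=0 count=5
After op 7 (read()): arr=[16 12 2 3 20] head=1 tail=0 count=4
After op 8 (write(14)): arr=[14 12 2 3 20] head=1 tail=1 count=5
After op 9 (write(8)): arr=[14 8 2 3 20] head=2 tail=2 count=5
After op 10 (write(21)): arr=[14 8 21 3 20] head=3 tail=3 count=5
After op 11 (write(1)): arr=[14 8 21 1 20] head=4 tail=4 count=5

Answer: 4 4 5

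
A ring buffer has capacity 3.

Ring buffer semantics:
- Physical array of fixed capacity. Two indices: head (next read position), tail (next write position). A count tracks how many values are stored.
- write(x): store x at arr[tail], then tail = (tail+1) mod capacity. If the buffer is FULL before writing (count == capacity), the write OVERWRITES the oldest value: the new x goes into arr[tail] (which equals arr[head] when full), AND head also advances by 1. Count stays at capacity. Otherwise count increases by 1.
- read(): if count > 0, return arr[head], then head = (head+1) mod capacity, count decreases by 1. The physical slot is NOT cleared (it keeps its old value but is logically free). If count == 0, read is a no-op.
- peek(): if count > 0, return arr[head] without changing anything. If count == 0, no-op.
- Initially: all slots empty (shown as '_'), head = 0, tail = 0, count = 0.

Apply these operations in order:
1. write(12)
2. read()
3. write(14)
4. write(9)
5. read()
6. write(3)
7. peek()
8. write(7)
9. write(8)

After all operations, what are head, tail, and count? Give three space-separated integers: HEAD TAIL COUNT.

Answer: 0 0 3

Derivation:
After op 1 (write(12)): arr=[12 _ _] head=0 tail=1 count=1
After op 2 (read()): arr=[12 _ _] head=1 tail=1 count=0
After op 3 (write(14)): arr=[12 14 _] head=1 tail=2 count=1
After op 4 (write(9)): arr=[12 14 9] head=1 tail=0 count=2
After op 5 (read()): arr=[12 14 9] head=2 tail=0 count=1
After op 6 (write(3)): arr=[3 14 9] head=2 tail=1 count=2
After op 7 (peek()): arr=[3 14 9] head=2 tail=1 count=2
After op 8 (write(7)): arr=[3 7 9] head=2 tail=2 count=3
After op 9 (write(8)): arr=[3 7 8] head=0 tail=0 count=3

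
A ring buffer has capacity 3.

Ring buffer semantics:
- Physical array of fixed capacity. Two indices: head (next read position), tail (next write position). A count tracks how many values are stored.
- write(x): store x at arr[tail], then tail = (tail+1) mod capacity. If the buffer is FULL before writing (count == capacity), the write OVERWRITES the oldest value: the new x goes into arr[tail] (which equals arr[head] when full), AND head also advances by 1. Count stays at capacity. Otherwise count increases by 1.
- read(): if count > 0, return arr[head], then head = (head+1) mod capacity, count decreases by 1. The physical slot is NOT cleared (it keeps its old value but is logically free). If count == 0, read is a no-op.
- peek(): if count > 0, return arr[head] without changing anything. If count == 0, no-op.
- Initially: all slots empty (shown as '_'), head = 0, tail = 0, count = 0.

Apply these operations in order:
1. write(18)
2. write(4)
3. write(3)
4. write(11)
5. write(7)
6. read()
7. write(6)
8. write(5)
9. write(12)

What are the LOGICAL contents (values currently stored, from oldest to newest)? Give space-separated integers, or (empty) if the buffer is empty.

Answer: 6 5 12

Derivation:
After op 1 (write(18)): arr=[18 _ _] head=0 tail=1 count=1
After op 2 (write(4)): arr=[18 4 _] head=0 tail=2 count=2
After op 3 (write(3)): arr=[18 4 3] head=0 tail=0 count=3
After op 4 (write(11)): arr=[11 4 3] head=1 tail=1 count=3
After op 5 (write(7)): arr=[11 7 3] head=2 tail=2 count=3
After op 6 (read()): arr=[11 7 3] head=0 tail=2 count=2
After op 7 (write(6)): arr=[11 7 6] head=0 tail=0 count=3
After op 8 (write(5)): arr=[5 7 6] head=1 tail=1 count=3
After op 9 (write(12)): arr=[5 12 6] head=2 tail=2 count=3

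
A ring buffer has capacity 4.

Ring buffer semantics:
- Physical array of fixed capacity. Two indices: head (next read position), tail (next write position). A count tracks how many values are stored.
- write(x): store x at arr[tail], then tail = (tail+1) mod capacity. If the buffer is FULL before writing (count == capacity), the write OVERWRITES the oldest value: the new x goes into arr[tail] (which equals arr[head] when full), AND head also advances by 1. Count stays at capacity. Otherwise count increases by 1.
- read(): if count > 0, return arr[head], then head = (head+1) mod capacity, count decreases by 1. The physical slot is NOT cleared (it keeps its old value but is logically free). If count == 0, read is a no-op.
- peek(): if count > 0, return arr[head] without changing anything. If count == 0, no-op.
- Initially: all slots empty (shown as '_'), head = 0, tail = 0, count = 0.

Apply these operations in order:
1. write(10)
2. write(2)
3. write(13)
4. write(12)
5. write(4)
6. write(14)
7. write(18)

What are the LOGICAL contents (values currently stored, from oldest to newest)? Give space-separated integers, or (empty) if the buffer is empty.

Answer: 12 4 14 18

Derivation:
After op 1 (write(10)): arr=[10 _ _ _] head=0 tail=1 count=1
After op 2 (write(2)): arr=[10 2 _ _] head=0 tail=2 count=2
After op 3 (write(13)): arr=[10 2 13 _] head=0 tail=3 count=3
After op 4 (write(12)): arr=[10 2 13 12] head=0 tail=0 count=4
After op 5 (write(4)): arr=[4 2 13 12] head=1 tail=1 count=4
After op 6 (write(14)): arr=[4 14 13 12] head=2 tail=2 count=4
After op 7 (write(18)): arr=[4 14 18 12] head=3 tail=3 count=4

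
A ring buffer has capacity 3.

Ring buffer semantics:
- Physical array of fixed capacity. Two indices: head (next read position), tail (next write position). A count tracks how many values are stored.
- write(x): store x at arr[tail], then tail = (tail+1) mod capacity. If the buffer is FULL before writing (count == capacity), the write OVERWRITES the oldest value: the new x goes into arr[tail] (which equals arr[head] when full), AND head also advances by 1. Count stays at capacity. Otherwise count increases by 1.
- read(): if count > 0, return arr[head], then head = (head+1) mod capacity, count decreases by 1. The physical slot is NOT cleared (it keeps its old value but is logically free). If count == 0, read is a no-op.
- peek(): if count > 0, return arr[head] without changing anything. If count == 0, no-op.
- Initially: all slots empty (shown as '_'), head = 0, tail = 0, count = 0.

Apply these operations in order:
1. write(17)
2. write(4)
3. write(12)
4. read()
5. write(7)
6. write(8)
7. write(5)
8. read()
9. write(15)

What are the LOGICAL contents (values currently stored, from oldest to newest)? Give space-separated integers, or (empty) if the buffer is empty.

After op 1 (write(17)): arr=[17 _ _] head=0 tail=1 count=1
After op 2 (write(4)): arr=[17 4 _] head=0 tail=2 count=2
After op 3 (write(12)): arr=[17 4 12] head=0 tail=0 count=3
After op 4 (read()): arr=[17 4 12] head=1 tail=0 count=2
After op 5 (write(7)): arr=[7 4 12] head=1 tail=1 count=3
After op 6 (write(8)): arr=[7 8 12] head=2 tail=2 count=3
After op 7 (write(5)): arr=[7 8 5] head=0 tail=0 count=3
After op 8 (read()): arr=[7 8 5] head=1 tail=0 count=2
After op 9 (write(15)): arr=[15 8 5] head=1 tail=1 count=3

Answer: 8 5 15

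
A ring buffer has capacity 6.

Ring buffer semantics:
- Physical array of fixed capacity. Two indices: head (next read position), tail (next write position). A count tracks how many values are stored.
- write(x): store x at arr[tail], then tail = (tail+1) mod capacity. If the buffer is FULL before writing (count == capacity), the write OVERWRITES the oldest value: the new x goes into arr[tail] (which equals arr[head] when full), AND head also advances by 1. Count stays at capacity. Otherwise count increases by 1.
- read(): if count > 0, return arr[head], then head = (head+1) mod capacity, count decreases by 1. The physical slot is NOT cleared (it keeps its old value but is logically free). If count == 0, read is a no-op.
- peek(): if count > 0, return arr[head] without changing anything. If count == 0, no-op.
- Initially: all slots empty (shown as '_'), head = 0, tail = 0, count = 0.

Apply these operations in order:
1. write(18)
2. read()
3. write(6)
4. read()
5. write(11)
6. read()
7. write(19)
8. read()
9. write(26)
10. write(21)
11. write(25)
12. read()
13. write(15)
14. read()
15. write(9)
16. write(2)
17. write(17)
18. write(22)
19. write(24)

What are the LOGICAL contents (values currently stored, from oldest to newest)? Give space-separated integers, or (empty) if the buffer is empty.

After op 1 (write(18)): arr=[18 _ _ _ _ _] head=0 tail=1 count=1
After op 2 (read()): arr=[18 _ _ _ _ _] head=1 tail=1 count=0
After op 3 (write(6)): arr=[18 6 _ _ _ _] head=1 tail=2 count=1
After op 4 (read()): arr=[18 6 _ _ _ _] head=2 tail=2 count=0
After op 5 (write(11)): arr=[18 6 11 _ _ _] head=2 tail=3 count=1
After op 6 (read()): arr=[18 6 11 _ _ _] head=3 tail=3 count=0
After op 7 (write(19)): arr=[18 6 11 19 _ _] head=3 tail=4 count=1
After op 8 (read()): arr=[18 6 11 19 _ _] head=4 tail=4 count=0
After op 9 (write(26)): arr=[18 6 11 19 26 _] head=4 tail=5 count=1
After op 10 (write(21)): arr=[18 6 11 19 26 21] head=4 tail=0 count=2
After op 11 (write(25)): arr=[25 6 11 19 26 21] head=4 tail=1 count=3
After op 12 (read()): arr=[25 6 11 19 26 21] head=5 tail=1 count=2
After op 13 (write(15)): arr=[25 15 11 19 26 21] head=5 tail=2 count=3
After op 14 (read()): arr=[25 15 11 19 26 21] head=0 tail=2 count=2
After op 15 (write(9)): arr=[25 15 9 19 26 21] head=0 tail=3 count=3
After op 16 (write(2)): arr=[25 15 9 2 26 21] head=0 tail=4 count=4
After op 17 (write(17)): arr=[25 15 9 2 17 21] head=0 tail=5 count=5
After op 18 (write(22)): arr=[25 15 9 2 17 22] head=0 tail=0 count=6
After op 19 (write(24)): arr=[24 15 9 2 17 22] head=1 tail=1 count=6

Answer: 15 9 2 17 22 24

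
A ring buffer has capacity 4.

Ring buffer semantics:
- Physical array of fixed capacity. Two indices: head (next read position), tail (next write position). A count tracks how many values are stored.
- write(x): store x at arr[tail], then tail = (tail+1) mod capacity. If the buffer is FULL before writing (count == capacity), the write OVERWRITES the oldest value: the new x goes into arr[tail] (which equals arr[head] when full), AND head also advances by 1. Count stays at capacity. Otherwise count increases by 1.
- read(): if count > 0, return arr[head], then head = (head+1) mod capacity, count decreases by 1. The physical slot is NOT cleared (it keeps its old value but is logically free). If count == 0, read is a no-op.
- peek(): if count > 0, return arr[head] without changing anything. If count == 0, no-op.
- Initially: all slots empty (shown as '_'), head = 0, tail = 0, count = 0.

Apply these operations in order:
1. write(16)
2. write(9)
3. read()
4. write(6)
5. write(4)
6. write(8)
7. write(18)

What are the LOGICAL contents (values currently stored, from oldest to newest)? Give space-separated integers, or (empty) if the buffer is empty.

Answer: 6 4 8 18

Derivation:
After op 1 (write(16)): arr=[16 _ _ _] head=0 tail=1 count=1
After op 2 (write(9)): arr=[16 9 _ _] head=0 tail=2 count=2
After op 3 (read()): arr=[16 9 _ _] head=1 tail=2 count=1
After op 4 (write(6)): arr=[16 9 6 _] head=1 tail=3 count=2
After op 5 (write(4)): arr=[16 9 6 4] head=1 tail=0 count=3
After op 6 (write(8)): arr=[8 9 6 4] head=1 tail=1 count=4
After op 7 (write(18)): arr=[8 18 6 4] head=2 tail=2 count=4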